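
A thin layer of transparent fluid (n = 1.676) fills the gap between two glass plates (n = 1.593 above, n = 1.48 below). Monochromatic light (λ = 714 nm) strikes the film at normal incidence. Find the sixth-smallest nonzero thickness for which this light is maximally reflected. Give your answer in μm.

1.17 μm

Top surface (1.593 → 1.676): reflection off a higher-index medium gives a half-wave phase shift.
At the lower boundary (n = 1.676 to n = 1.48) the reflected ray undergoes no phase shift.
The two reflections differ by half a wavelength.
With one net inversion, constructive interference in reflection requires 2 n t = (m + ½) λ.
The sixth-smallest nonzero thickness corresponds to m = 5: t = (m + ½) λ / (2 n) = 5.50 × 714 / (2 × 1.676) = 1172 nm.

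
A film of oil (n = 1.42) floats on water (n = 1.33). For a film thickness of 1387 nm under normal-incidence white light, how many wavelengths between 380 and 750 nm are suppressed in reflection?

5

Top surface (1.0 → 1.42): reflection off a higher-index medium gives a half-wave phase shift.
Bottom surface (1.42 → 1.33): reflection off a lower-index medium gives no phase shift.
The two reflections differ by half a wavelength.
So the condition for destructive reflection is 2 n t = m λ.
λ = 2 n t / m = 3939 / m nm.
m=5: 788 nm (IR); m=6: 657 nm (visible); m=7: 563 nm (visible); m=8: 492 nm (visible); m=9: 438 nm (visible); m=10: 394 nm (visible); m=11: 358 nm (UV).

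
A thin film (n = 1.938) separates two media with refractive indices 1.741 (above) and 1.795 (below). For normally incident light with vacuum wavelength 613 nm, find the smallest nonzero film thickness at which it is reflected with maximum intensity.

79.1 nm

Ray reflecting at the top interface goes from n = 1.741 toward n = 1.938: a half-wave phase shift.
At the lower boundary (n = 1.938 to n = 1.795) the reflected ray undergoes no phase shift.
Net: one phase inversion between the two reflected rays.
So the condition for constructive reflection is 2 n t = (m + ½) λ.
Minimum at m = 0: t = λ / (4 n) = 613 / (4 × 1.938) = 79.1 nm.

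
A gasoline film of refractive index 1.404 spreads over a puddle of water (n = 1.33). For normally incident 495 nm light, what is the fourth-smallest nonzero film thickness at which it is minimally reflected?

705 nm

Top surface (1.0 → 1.404): reflection off a higher-index medium gives a half-wave phase shift.
Ray reflecting at the bottom interface goes from n = 1.404 toward n = 1.33: no phase shift.
Net: one phase inversion between the two reflected rays.
For weak reflection here: 2 n t = m λ.
The fourth-smallest nonzero thickness corresponds to m = 4: t = m λ / (2 n) = 4.00 × 495 / (2 × 1.404) = 705 nm.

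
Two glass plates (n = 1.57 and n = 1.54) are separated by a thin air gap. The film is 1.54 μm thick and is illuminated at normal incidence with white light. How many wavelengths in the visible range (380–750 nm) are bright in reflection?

4

At the upper boundary (n = 1.57 to n = 1.0) the reflected ray undergoes no phase shift.
At the lower boundary (n = 1.0 to n = 1.54) the reflected ray undergoes a half-wave phase shift.
Exactly one π shift → a net half-wave offset.
For maximum reflection here: 2 n t = (m + ½) λ.
λ = 2 n t / (m + ½) = 3080 / (m + ½) nm.
m=3: 880 nm (IR); m=4: 684 nm (visible); m=5: 560 nm (visible); m=6: 474 nm (visible); m=7: 411 nm (visible); m=8: 362 nm (UV).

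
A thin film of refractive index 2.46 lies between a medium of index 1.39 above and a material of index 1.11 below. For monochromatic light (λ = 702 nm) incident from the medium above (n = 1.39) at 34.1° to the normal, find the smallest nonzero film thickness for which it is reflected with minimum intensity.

150 nm

Top surface (1.39 → 2.46): reflection off a higher-index medium gives a half-wave phase shift.
Bottom surface (2.46 → 1.11): reflection off a lower-index medium gives no phase shift.
Net: one phase inversion between the two reflected rays.
With one net inversion, destructive interference in reflection requires 2 n t cos θ_r = m λ.
Snell's law: 1.39 sin 34.1° = 2.46 sin θ_r → sin θ_r = 0.317, cos θ_r = 0.948.
Minimum nonzero at m = 1: t = λ / (2 n cos θ_r) = 702 / (2 × 2.46 × 0.948) = 150 nm.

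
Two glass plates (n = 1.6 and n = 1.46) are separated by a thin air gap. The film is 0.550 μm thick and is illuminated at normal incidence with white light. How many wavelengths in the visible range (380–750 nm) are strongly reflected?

2

At the upper boundary (n = 1.6 to n = 1.0) the reflected ray undergoes no phase shift.
Ray reflecting at the bottom interface goes from n = 1.0 toward n = 1.46: a half-wave phase shift.
Exactly one π shift → a net half-wave offset.
So the condition for constructive reflection is 2 n t = (m + ½) λ.
λ = 2 n t / (m + ½) = 1100 / (m + ½) nm.
m=0: 2200 nm (IR); m=1: 733 nm (visible); m=2: 440 nm (visible); m=3: 314 nm (UV).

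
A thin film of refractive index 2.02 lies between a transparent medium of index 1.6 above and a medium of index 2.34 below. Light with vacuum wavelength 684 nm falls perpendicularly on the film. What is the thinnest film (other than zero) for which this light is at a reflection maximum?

169 nm

At the upper boundary (n = 1.6 to n = 2.02) the reflected ray undergoes a half-wave phase shift.
At the lower boundary (n = 2.02 to n = 2.34) the reflected ray undergoes a half-wave phase shift.
Net: no relative phase inversion (both shifts match).
For maximum reflection here: 2 n t = m λ.
Minimum nonzero at m = 1: t = λ / (2 n) = 684 / (2 × 2.02) = 169 nm.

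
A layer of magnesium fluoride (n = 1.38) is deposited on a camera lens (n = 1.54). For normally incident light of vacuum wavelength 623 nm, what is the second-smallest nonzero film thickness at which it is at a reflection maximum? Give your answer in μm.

Ray reflecting at the top interface goes from n = 1.0 toward n = 1.38: a half-wave phase shift.
Ray reflecting at the bottom interface goes from n = 1.38 toward n = 1.54: a half-wave phase shift.
Zero or two π shifts → no net half-wave offset.
With no net inversion, constructive interference in reflection requires 2 n t = m λ.
The second-smallest nonzero thickness corresponds to m = 2: t = m λ / (2 n) = 2.00 × 623 / (2 × 1.38) = 451 nm.

0.451 μm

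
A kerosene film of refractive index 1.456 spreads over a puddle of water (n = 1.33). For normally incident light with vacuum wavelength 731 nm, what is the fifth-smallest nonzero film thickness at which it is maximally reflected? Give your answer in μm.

1.13 μm

Top surface (1.0 → 1.456): reflection off a higher-index medium gives a half-wave phase shift.
Ray reflecting at the bottom interface goes from n = 1.456 toward n = 1.33: no phase shift.
The two reflections differ by half a wavelength.
For strong reflection here: 2 n t = (m + ½) λ.
The fifth-smallest nonzero thickness corresponds to m = 4: t = (m + ½) λ / (2 n) = 4.50 × 731 / (2 × 1.456) = 1130 nm.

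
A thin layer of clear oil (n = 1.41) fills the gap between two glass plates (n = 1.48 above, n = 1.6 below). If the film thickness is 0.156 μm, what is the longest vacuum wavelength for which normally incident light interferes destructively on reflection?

At the upper boundary (n = 1.48 to n = 1.41) the reflected ray undergoes no phase shift.
Ray reflecting at the bottom interface goes from n = 1.41 toward n = 1.6: a half-wave phase shift.
The two reflections differ by half a wavelength.
So the condition for destructive reflection is 2 n t = m λ.
λ = 2 n t / m. The longest wavelength is m = 1: λ = 2 × 1.41 × 156 / 1.00 = 440 nm.

440 nm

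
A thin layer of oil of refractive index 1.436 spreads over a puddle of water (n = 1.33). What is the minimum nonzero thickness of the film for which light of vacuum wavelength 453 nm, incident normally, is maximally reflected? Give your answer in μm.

At the upper boundary (n = 1.0 to n = 1.436) the reflected ray undergoes a half-wave phase shift.
Ray reflecting at the bottom interface goes from n = 1.436 toward n = 1.33: no phase shift.
Net: one phase inversion between the two reflected rays.
With one net inversion, constructive interference in reflection requires 2 n t = (m + ½) λ.
Minimum at m = 0: t = λ / (4 n) = 453 / (4 × 1.436) = 78.9 nm.

0.0789 μm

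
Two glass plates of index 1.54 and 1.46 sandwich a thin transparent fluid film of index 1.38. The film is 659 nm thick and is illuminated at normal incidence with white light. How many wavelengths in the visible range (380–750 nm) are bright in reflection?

3

Top surface (1.54 → 1.38): reflection off a lower-index medium gives no phase shift.
Bottom surface (1.38 → 1.46): reflection off a higher-index medium gives a half-wave phase shift.
Net: one phase inversion between the two reflected rays.
For strong reflection here: 2 n t = (m + ½) λ.
λ = 2 n t / (m + ½) = 1819 / (m + ½) nm.
m=1: 1213 nm (IR); m=2: 728 nm (visible); m=3: 520 nm (visible); m=4: 404 nm (visible); m=5: 331 nm (UV).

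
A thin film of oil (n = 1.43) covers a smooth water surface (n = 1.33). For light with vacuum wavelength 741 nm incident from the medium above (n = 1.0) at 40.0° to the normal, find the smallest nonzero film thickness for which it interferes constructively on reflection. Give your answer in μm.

Top surface (1.0 → 1.43): reflection off a higher-index medium gives a half-wave phase shift.
Ray reflecting at the bottom interface goes from n = 1.43 toward n = 1.33: no phase shift.
Exactly one π shift → a net half-wave offset.
So the condition for constructive reflection is 2 n t cos θ_r = (m + ½) λ.
Snell's law: 1.0 sin 40.0° = 1.43 sin θ_r → sin θ_r = 0.450, cos θ_r = 0.893.
Minimum at m = 0: t = λ / (4 n cos θ_r) = 741 / (4 × 1.43 × 0.893) = 145 nm.

0.145 μm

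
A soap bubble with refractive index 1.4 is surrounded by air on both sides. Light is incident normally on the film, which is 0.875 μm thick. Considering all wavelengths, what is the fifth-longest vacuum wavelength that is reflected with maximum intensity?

Ray reflecting at the top interface goes from n = 1.0 toward n = 1.4: a half-wave phase shift.
Bottom surface (1.4 → 1.0): reflection off a lower-index medium gives no phase shift.
Net: one phase inversion between the two reflected rays.
So the condition for constructive reflection is 2 n t = (m + ½) λ.
λ = 2 n t / (m + ½). The fifth-longest wavelength is m = 4: λ = 2 × 1.4 × 875 / 4.50 = 544 nm.

544 nm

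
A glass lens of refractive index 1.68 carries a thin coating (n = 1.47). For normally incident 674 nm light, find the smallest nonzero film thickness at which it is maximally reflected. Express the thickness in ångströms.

At the upper boundary (n = 1.0 to n = 1.47) the reflected ray undergoes a half-wave phase shift.
Bottom surface (1.47 → 1.68): reflection off a higher-index medium gives a half-wave phase shift.
Zero or two π shifts → no net half-wave offset.
So the condition for constructive reflection is 2 n t = m λ.
Minimum nonzero at m = 1: t = λ / (2 n) = 674 / (2 × 1.47) = 229 nm.

2293 Å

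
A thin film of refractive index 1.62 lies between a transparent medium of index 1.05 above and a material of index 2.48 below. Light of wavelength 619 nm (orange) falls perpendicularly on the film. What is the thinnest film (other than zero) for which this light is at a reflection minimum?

Ray reflecting at the top interface goes from n = 1.05 toward n = 1.62: a half-wave phase shift.
Ray reflecting at the bottom interface goes from n = 1.62 toward n = 2.48: a half-wave phase shift.
Zero or two π shifts → no net half-wave offset.
For dark reflection here: 2 n t = (m + ½) λ.
Minimum at m = 0: t = λ / (4 n) = 619 / (4 × 1.62) = 95.5 nm.

95.5 nm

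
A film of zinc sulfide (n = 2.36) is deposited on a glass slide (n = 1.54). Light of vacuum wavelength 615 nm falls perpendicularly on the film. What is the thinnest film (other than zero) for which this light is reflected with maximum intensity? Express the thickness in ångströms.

651 Å

Ray reflecting at the top interface goes from n = 1.0 toward n = 2.36: a half-wave phase shift.
At the lower boundary (n = 2.36 to n = 1.54) the reflected ray undergoes no phase shift.
The two reflections differ by half a wavelength.
So the condition for constructive reflection is 2 n t = (m + ½) λ.
Minimum at m = 0: t = λ / (4 n) = 615 / (4 × 2.36) = 65.1 nm.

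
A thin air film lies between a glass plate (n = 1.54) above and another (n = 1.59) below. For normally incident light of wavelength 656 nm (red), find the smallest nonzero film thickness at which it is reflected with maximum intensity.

164 nm

At the upper boundary (n = 1.54 to n = 1.0) the reflected ray undergoes no phase shift.
At the lower boundary (n = 1.0 to n = 1.59) the reflected ray undergoes a half-wave phase shift.
Exactly one π shift → a net half-wave offset.
With one net inversion, constructive interference in reflection requires 2 n t = (m + ½) λ.
Minimum at m = 0: t = λ / (4 n) = 656 / (4 × 1.0) = 164 nm.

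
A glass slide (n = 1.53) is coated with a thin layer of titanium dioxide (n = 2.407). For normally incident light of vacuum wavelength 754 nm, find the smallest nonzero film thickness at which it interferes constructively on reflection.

78.3 nm

Top surface (1.0 → 2.407): reflection off a higher-index medium gives a half-wave phase shift.
Ray reflecting at the bottom interface goes from n = 2.407 toward n = 1.53: no phase shift.
Net: one phase inversion between the two reflected rays.
For strong reflection here: 2 n t = (m + ½) λ.
Minimum at m = 0: t = λ / (4 n) = 754 / (4 × 2.407) = 78.3 nm.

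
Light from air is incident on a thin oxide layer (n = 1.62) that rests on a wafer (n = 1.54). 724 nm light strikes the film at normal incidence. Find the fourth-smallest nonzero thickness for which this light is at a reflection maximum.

782 nm

At the upper boundary (n = 1.0 to n = 1.62) the reflected ray undergoes a half-wave phase shift.
Ray reflecting at the bottom interface goes from n = 1.62 toward n = 1.54: no phase shift.
Net: one phase inversion between the two reflected rays.
For strong reflection here: 2 n t = (m + ½) λ.
The fourth-smallest nonzero thickness corresponds to m = 3: t = (m + ½) λ / (2 n) = 3.50 × 724 / (2 × 1.62) = 782 nm.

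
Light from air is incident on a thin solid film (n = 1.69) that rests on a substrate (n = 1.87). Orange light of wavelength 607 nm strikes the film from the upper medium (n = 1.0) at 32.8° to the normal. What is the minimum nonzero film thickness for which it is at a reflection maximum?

190 nm

Ray reflecting at the top interface goes from n = 1.0 toward n = 1.69: a half-wave phase shift.
Bottom surface (1.69 → 1.87): reflection off a higher-index medium gives a half-wave phase shift.
Zero or two π shifts → no net half-wave offset.
So the condition for constructive reflection is 2 n t cos θ_r = m λ.
Snell's law: 1.0 sin 32.8° = 1.69 sin θ_r → sin θ_r = 0.321, cos θ_r = 0.947.
Minimum nonzero at m = 1: t = λ / (2 n cos θ_r) = 607 / (2 × 1.69 × 0.947) = 190 nm.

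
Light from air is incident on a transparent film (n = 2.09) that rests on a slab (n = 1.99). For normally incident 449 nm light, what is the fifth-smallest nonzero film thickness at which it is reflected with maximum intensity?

483 nm

Ray reflecting at the top interface goes from n = 1.0 toward n = 2.09: a half-wave phase shift.
At the lower boundary (n = 2.09 to n = 1.99) the reflected ray undergoes no phase shift.
Exactly one π shift → a net half-wave offset.
With one net inversion, constructive interference in reflection requires 2 n t = (m + ½) λ.
The fifth-smallest nonzero thickness corresponds to m = 4: t = (m + ½) λ / (2 n) = 4.50 × 449 / (2 × 2.09) = 483 nm.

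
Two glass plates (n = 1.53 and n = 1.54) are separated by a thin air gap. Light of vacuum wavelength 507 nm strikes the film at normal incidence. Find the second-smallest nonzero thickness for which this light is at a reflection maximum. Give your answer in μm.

0.380 μm

At the upper boundary (n = 1.53 to n = 1.0) the reflected ray undergoes no phase shift.
Ray reflecting at the bottom interface goes from n = 1.0 toward n = 1.54: a half-wave phase shift.
Exactly one π shift → a net half-wave offset.
With one net inversion, constructive interference in reflection requires 2 n t = (m + ½) λ.
The second-smallest nonzero thickness corresponds to m = 1: t = (m + ½) λ / (2 n) = 1.50 × 507 / (2 × 1.0) = 380 nm.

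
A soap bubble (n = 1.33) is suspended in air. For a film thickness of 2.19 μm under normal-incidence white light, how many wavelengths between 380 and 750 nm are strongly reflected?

7

At the upper boundary (n = 1.0 to n = 1.33) the reflected ray undergoes a half-wave phase shift.
Ray reflecting at the bottom interface goes from n = 1.33 toward n = 1.0: no phase shift.
Exactly one π shift → a net half-wave offset.
For maximum reflection here: 2 n t = (m + ½) λ.
λ = 2 n t / (m + ½) = 5825 / (m + ½) nm.
m=7: 777 nm (IR); m=8: 685 nm (visible); m=9: 613 nm (visible); m=10: 555 nm (visible); m=11: 507 nm (visible); m=12: 466 nm (visible); m=13: 432 nm (visible); m=14: 402 nm (visible); m=15: 376 nm (UV).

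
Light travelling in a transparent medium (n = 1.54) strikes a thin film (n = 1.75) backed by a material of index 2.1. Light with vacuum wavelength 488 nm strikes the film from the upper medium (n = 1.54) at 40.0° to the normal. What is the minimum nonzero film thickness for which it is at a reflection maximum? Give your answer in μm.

Top surface (1.54 → 1.75): reflection off a higher-index medium gives a half-wave phase shift.
Bottom surface (1.75 → 2.1): reflection off a higher-index medium gives a half-wave phase shift.
The two reflections carry the same phase change, so no net offset.
For strong reflection here: 2 n t cos θ_r = m λ.
Snell's law: 1.54 sin 40.0° = 1.75 sin θ_r → sin θ_r = 0.566, cos θ_r = 0.825.
Minimum nonzero at m = 1: t = λ / (2 n cos θ_r) = 488 / (2 × 1.75 × 0.825) = 169 nm.

0.169 μm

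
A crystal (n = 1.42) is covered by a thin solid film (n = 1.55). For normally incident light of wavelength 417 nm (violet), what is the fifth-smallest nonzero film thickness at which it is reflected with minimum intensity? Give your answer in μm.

Top surface (1.0 → 1.55): reflection off a higher-index medium gives a half-wave phase shift.
At the lower boundary (n = 1.55 to n = 1.42) the reflected ray undergoes no phase shift.
The two reflections differ by half a wavelength.
With one net inversion, destructive interference in reflection requires 2 n t = m λ.
The fifth-smallest nonzero thickness corresponds to m = 5: t = m λ / (2 n) = 5.00 × 417 / (2 × 1.55) = 673 nm.

0.673 μm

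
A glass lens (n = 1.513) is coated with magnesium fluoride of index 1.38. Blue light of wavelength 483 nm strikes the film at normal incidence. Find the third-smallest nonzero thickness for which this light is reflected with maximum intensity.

525 nm

Ray reflecting at the top interface goes from n = 1.0 toward n = 1.38: a half-wave phase shift.
Ray reflecting at the bottom interface goes from n = 1.38 toward n = 1.513: a half-wave phase shift.
Net: no relative phase inversion (both shifts match).
With no net inversion, constructive interference in reflection requires 2 n t = m λ.
The third-smallest nonzero thickness corresponds to m = 3: t = m λ / (2 n) = 3.00 × 483 / (2 × 1.38) = 525 nm.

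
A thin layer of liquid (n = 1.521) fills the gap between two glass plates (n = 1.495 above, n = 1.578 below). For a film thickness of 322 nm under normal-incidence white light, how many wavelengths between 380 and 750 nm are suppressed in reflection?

2

At the upper boundary (n = 1.495 to n = 1.521) the reflected ray undergoes a half-wave phase shift.
Ray reflecting at the bottom interface goes from n = 1.521 toward n = 1.578: a half-wave phase shift.
Net: no relative phase inversion (both shifts match).
For dark reflection here: 2 n t = (m + ½) λ.
λ = 2 n t / (m + ½) = 980 / (m + ½) nm.
m=0: 1959 nm (IR); m=1: 653 nm (visible); m=2: 392 nm (visible); m=3: 280 nm (UV).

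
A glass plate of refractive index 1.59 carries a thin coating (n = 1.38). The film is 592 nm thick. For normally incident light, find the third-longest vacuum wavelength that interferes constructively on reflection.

Top surface (1.0 → 1.38): reflection off a higher-index medium gives a half-wave phase shift.
Bottom surface (1.38 → 1.59): reflection off a higher-index medium gives a half-wave phase shift.
Net: no relative phase inversion (both shifts match).
For bright reflection here: 2 n t = m λ.
λ = 2 n t / m. The third-longest wavelength is m = 3: λ = 2 × 1.38 × 592 / 3.00 = 545 nm.

545 nm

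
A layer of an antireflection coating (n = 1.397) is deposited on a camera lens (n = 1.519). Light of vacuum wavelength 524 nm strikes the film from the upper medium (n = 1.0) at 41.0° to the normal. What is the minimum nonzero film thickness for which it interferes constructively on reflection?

Top surface (1.0 → 1.397): reflection off a higher-index medium gives a half-wave phase shift.
At the lower boundary (n = 1.397 to n = 1.519) the reflected ray undergoes a half-wave phase shift.
Net: no relative phase inversion (both shifts match).
For maximum reflection here: 2 n t cos θ_r = m λ.
Snell's law: 1.0 sin 41.0° = 1.397 sin θ_r → sin θ_r = 0.470, cos θ_r = 0.883.
Minimum nonzero at m = 1: t = λ / (2 n cos θ_r) = 524 / (2 × 1.397 × 0.883) = 212 nm.

212 nm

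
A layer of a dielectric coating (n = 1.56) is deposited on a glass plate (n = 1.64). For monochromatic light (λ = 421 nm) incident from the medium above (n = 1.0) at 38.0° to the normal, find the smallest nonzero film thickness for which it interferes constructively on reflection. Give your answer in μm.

Ray reflecting at the top interface goes from n = 1.0 toward n = 1.56: a half-wave phase shift.
Ray reflecting at the bottom interface goes from n = 1.56 toward n = 1.64: a half-wave phase shift.
Net: no relative phase inversion (both shifts match).
With no net inversion, constructive interference in reflection requires 2 n t cos θ_r = m λ.
Snell's law: 1.0 sin 38.0° = 1.56 sin θ_r → sin θ_r = 0.395, cos θ_r = 0.919.
Minimum nonzero at m = 1: t = λ / (2 n cos θ_r) = 421 / (2 × 1.56 × 0.919) = 147 nm.

0.147 μm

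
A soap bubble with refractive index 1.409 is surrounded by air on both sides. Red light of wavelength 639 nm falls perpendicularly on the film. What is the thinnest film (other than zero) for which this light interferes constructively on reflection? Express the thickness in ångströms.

Ray reflecting at the top interface goes from n = 1.0 toward n = 1.409: a half-wave phase shift.
Ray reflecting at the bottom interface goes from n = 1.409 toward n = 1.0: no phase shift.
Net: one phase inversion between the two reflected rays.
So the condition for constructive reflection is 2 n t = (m + ½) λ.
Minimum at m = 0: t = λ / (4 n) = 639 / (4 × 1.409) = 113 nm.

1134 Å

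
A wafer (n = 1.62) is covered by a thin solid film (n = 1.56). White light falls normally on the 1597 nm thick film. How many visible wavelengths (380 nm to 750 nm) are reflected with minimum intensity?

6

Top surface (1.0 → 1.56): reflection off a higher-index medium gives a half-wave phase shift.
At the lower boundary (n = 1.56 to n = 1.62) the reflected ray undergoes a half-wave phase shift.
Net: no relative phase inversion (both shifts match).
So the condition for destructive reflection is 2 n t = (m + ½) λ.
λ = 2 n t / (m + ½) = 4983 / (m + ½) nm.
m=6: 767 nm (IR); m=7: 664 nm (visible); m=8: 586 nm (visible); m=9: 524 nm (visible); m=10: 475 nm (visible); m=11: 433 nm (visible); m=12: 399 nm (visible); m=13: 369 nm (UV).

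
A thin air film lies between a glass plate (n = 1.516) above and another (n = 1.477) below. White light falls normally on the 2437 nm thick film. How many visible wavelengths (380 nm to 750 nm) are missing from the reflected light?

6

At the upper boundary (n = 1.516 to n = 1.0) the reflected ray undergoes no phase shift.
At the lower boundary (n = 1.0 to n = 1.477) the reflected ray undergoes a half-wave phase shift.
Net: one phase inversion between the two reflected rays.
With one net inversion, destructive interference in reflection requires 2 n t = m λ.
λ = 2 n t / m = 4874 / m nm.
m=6: 812 nm (IR); m=7: 696 nm (visible); m=8: 609 nm (visible); m=9: 542 nm (visible); m=10: 487 nm (visible); m=11: 443 nm (visible); m=12: 406 nm (visible); m=13: 375 nm (UV).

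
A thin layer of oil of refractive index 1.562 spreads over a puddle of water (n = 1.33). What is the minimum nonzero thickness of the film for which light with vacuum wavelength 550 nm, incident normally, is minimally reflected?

176 nm

Top surface (1.0 → 1.562): reflection off a higher-index medium gives a half-wave phase shift.
Bottom surface (1.562 → 1.33): reflection off a lower-index medium gives no phase shift.
Exactly one π shift → a net half-wave offset.
For dark reflection here: 2 n t = m λ.
Minimum nonzero at m = 1: t = λ / (2 n) = 550 / (2 × 1.562) = 176 nm.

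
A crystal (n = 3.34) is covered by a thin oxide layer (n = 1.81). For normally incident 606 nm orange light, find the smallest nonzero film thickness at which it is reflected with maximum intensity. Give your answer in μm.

0.167 μm

At the upper boundary (n = 1.0 to n = 1.81) the reflected ray undergoes a half-wave phase shift.
Bottom surface (1.81 → 3.34): reflection off a higher-index medium gives a half-wave phase shift.
The two reflections carry the same phase change, so no net offset.
For maximum reflection here: 2 n t = m λ.
Minimum nonzero at m = 1: t = λ / (2 n) = 606 / (2 × 1.81) = 167 nm.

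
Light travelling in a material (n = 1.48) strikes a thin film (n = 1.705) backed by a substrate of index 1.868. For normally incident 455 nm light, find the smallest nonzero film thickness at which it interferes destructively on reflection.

Ray reflecting at the top interface goes from n = 1.48 toward n = 1.705: a half-wave phase shift.
At the lower boundary (n = 1.705 to n = 1.868) the reflected ray undergoes a half-wave phase shift.
The two reflections carry the same phase change, so no net offset.
So the condition for destructive reflection is 2 n t = (m + ½) λ.
Minimum at m = 0: t = λ / (4 n) = 455 / (4 × 1.705) = 66.7 nm.

66.7 nm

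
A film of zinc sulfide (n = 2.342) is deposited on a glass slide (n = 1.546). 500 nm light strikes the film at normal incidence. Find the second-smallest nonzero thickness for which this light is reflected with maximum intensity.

Top surface (1.0 → 2.342): reflection off a higher-index medium gives a half-wave phase shift.
At the lower boundary (n = 2.342 to n = 1.546) the reflected ray undergoes no phase shift.
Exactly one π shift → a net half-wave offset.
With one net inversion, constructive interference in reflection requires 2 n t = (m + ½) λ.
The second-smallest nonzero thickness corresponds to m = 1: t = (m + ½) λ / (2 n) = 1.50 × 500 / (2 × 2.342) = 160 nm.

160 nm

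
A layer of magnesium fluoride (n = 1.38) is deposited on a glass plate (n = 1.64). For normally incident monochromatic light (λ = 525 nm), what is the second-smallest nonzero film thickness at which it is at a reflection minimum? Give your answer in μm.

Top surface (1.0 → 1.38): reflection off a higher-index medium gives a half-wave phase shift.
At the lower boundary (n = 1.38 to n = 1.64) the reflected ray undergoes a half-wave phase shift.
Net: no relative phase inversion (both shifts match).
For dark reflection here: 2 n t = (m + ½) λ.
The second-smallest nonzero thickness corresponds to m = 1: t = (m + ½) λ / (2 n) = 1.50 × 525 / (2 × 1.38) = 285 nm.

0.285 μm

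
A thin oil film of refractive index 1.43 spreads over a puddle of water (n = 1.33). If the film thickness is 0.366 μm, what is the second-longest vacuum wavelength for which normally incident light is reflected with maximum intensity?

At the upper boundary (n = 1.0 to n = 1.43) the reflected ray undergoes a half-wave phase shift.
Ray reflecting at the bottom interface goes from n = 1.43 toward n = 1.33: no phase shift.
Net: one phase inversion between the two reflected rays.
For strong reflection here: 2 n t = (m + ½) λ.
λ = 2 n t / (m + ½). The second-longest wavelength is m = 1: λ = 2 × 1.43 × 366 / 1.50 = 698 nm.

698 nm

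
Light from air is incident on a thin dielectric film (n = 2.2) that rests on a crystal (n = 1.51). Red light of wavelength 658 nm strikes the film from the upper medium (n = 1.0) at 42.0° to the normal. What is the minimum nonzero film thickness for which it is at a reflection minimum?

157 nm

At the upper boundary (n = 1.0 to n = 2.2) the reflected ray undergoes a half-wave phase shift.
At the lower boundary (n = 2.2 to n = 1.51) the reflected ray undergoes no phase shift.
Net: one phase inversion between the two reflected rays.
So the condition for destructive reflection is 2 n t cos θ_r = m λ.
Snell's law: 1.0 sin 42.0° = 2.2 sin θ_r → sin θ_r = 0.304, cos θ_r = 0.953.
Minimum nonzero at m = 1: t = λ / (2 n cos θ_r) = 658 / (2 × 2.2 × 0.953) = 157 nm.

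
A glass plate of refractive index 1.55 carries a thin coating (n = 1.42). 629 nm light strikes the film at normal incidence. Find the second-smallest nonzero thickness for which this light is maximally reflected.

Ray reflecting at the top interface goes from n = 1.0 toward n = 1.42: a half-wave phase shift.
At the lower boundary (n = 1.42 to n = 1.55) the reflected ray undergoes a half-wave phase shift.
Zero or two π shifts → no net half-wave offset.
For bright reflection here: 2 n t = m λ.
The second-smallest nonzero thickness corresponds to m = 2: t = m λ / (2 n) = 2.00 × 629 / (2 × 1.42) = 443 nm.

443 nm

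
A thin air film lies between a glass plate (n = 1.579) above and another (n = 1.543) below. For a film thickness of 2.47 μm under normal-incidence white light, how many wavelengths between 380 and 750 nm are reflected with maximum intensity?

At the upper boundary (n = 1.579 to n = 1.0) the reflected ray undergoes no phase shift.
Ray reflecting at the bottom interface goes from n = 1.0 toward n = 1.543: a half-wave phase shift.
The two reflections differ by half a wavelength.
For strong reflection here: 2 n t = (m + ½) λ.
λ = 2 n t / (m + ½) = 4940 / (m + ½) nm.
m=6: 760 nm (IR); m=7: 659 nm (visible); m=8: 581 nm (visible); m=9: 520 nm (visible); m=10: 470 nm (visible); m=11: 430 nm (visible); m=12: 395 nm (visible); m=13: 366 nm (UV).

6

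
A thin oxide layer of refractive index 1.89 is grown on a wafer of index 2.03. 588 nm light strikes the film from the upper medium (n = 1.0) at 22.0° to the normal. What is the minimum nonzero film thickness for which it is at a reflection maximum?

At the upper boundary (n = 1.0 to n = 1.89) the reflected ray undergoes a half-wave phase shift.
Ray reflecting at the bottom interface goes from n = 1.89 toward n = 2.03: a half-wave phase shift.
The two reflections carry the same phase change, so no net offset.
For maximum reflection here: 2 n t cos θ_r = m λ.
Snell's law: 1.0 sin 22.0° = 1.89 sin θ_r → sin θ_r = 0.198, cos θ_r = 0.980.
Minimum nonzero at m = 1: t = λ / (2 n cos θ_r) = 588 / (2 × 1.89 × 0.980) = 159 nm.

159 nm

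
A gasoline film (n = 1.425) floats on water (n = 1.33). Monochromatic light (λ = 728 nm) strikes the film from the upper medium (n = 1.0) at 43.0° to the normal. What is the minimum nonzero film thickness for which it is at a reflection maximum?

At the upper boundary (n = 1.0 to n = 1.425) the reflected ray undergoes a half-wave phase shift.
Bottom surface (1.425 → 1.33): reflection off a lower-index medium gives no phase shift.
Exactly one π shift → a net half-wave offset.
So the condition for constructive reflection is 2 n t cos θ_r = (m + ½) λ.
Snell's law: 1.0 sin 43.0° = 1.425 sin θ_r → sin θ_r = 0.479, cos θ_r = 0.878.
Minimum at m = 0: t = λ / (4 n cos θ_r) = 728 / (4 × 1.425 × 0.878) = 145 nm.

145 nm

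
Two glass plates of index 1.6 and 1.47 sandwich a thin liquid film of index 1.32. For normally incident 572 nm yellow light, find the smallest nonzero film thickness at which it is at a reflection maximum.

Ray reflecting at the top interface goes from n = 1.6 toward n = 1.32: no phase shift.
Ray reflecting at the bottom interface goes from n = 1.32 toward n = 1.47: a half-wave phase shift.
Exactly one π shift → a net half-wave offset.
For strong reflection here: 2 n t = (m + ½) λ.
Minimum at m = 0: t = λ / (4 n) = 572 / (4 × 1.32) = 108 nm.

108 nm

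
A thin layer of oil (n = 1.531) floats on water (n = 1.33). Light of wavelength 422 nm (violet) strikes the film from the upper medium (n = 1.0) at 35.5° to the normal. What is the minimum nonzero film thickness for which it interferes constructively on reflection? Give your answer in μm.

Ray reflecting at the top interface goes from n = 1.0 toward n = 1.531: a half-wave phase shift.
At the lower boundary (n = 1.531 to n = 1.33) the reflected ray undergoes no phase shift.
Exactly one π shift → a net half-wave offset.
For maximum reflection here: 2 n t cos θ_r = (m + ½) λ.
Snell's law: 1.0 sin 35.5° = 1.531 sin θ_r → sin θ_r = 0.379, cos θ_r = 0.925.
Minimum at m = 0: t = λ / (4 n cos θ_r) = 422 / (4 × 1.531 × 0.925) = 74.5 nm.

0.0745 μm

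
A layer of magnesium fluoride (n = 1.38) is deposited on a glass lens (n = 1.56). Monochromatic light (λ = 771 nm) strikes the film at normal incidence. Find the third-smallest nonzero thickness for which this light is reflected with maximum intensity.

Top surface (1.0 → 1.38): reflection off a higher-index medium gives a half-wave phase shift.
At the lower boundary (n = 1.38 to n = 1.56) the reflected ray undergoes a half-wave phase shift.
Net: no relative phase inversion (both shifts match).
So the condition for constructive reflection is 2 n t = m λ.
The third-smallest nonzero thickness corresponds to m = 3: t = m λ / (2 n) = 3.00 × 771 / (2 × 1.38) = 838 nm.

838 nm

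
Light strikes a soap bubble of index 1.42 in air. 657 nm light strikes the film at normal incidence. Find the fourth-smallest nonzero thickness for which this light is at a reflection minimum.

At the upper boundary (n = 1.0 to n = 1.42) the reflected ray undergoes a half-wave phase shift.
Bottom surface (1.42 → 1.0): reflection off a lower-index medium gives no phase shift.
Net: one phase inversion between the two reflected rays.
With one net inversion, destructive interference in reflection requires 2 n t = m λ.
The fourth-smallest nonzero thickness corresponds to m = 4: t = m λ / (2 n) = 4.00 × 657 / (2 × 1.42) = 925 nm.

925 nm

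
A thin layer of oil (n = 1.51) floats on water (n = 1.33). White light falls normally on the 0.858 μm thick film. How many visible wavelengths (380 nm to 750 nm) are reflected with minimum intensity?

Ray reflecting at the top interface goes from n = 1.0 toward n = 1.51: a half-wave phase shift.
At the lower boundary (n = 1.51 to n = 1.33) the reflected ray undergoes no phase shift.
Exactly one π shift → a net half-wave offset.
For weak reflection here: 2 n t = m λ.
λ = 2 n t / m = 2591 / m nm.
m=3: 864 nm (IR); m=4: 648 nm (visible); m=5: 518 nm (visible); m=6: 432 nm (visible); m=7: 370 nm (UV).

3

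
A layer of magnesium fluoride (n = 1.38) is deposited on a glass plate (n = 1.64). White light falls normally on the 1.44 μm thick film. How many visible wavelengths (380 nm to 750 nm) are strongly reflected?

At the upper boundary (n = 1.0 to n = 1.38) the reflected ray undergoes a half-wave phase shift.
Bottom surface (1.38 → 1.64): reflection off a higher-index medium gives a half-wave phase shift.
Zero or two π shifts → no net half-wave offset.
With no net inversion, constructive interference in reflection requires 2 n t = m λ.
λ = 2 n t / m = 3974 / m nm.
m=5: 795 nm (IR); m=6: 662 nm (visible); m=7: 568 nm (visible); m=8: 497 nm (visible); m=9: 442 nm (visible); m=10: 397 nm (visible); m=11: 361 nm (UV).

5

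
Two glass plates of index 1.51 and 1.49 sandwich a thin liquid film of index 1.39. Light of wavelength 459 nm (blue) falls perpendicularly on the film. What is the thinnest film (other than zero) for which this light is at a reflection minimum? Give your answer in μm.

0.165 μm

Top surface (1.51 → 1.39): reflection off a lower-index medium gives no phase shift.
Bottom surface (1.39 → 1.49): reflection off a higher-index medium gives a half-wave phase shift.
Net: one phase inversion between the two reflected rays.
With one net inversion, destructive interference in reflection requires 2 n t = m λ.
Minimum nonzero at m = 1: t = λ / (2 n) = 459 / (2 × 1.39) = 165 nm.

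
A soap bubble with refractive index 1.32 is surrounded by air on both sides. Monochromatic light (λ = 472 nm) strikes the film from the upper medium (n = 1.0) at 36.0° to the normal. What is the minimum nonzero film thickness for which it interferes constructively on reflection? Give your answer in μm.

0.0998 μm

Top surface (1.0 → 1.32): reflection off a higher-index medium gives a half-wave phase shift.
At the lower boundary (n = 1.32 to n = 1.0) the reflected ray undergoes no phase shift.
Net: one phase inversion between the two reflected rays.
For maximum reflection here: 2 n t cos θ_r = (m + ½) λ.
Snell's law: 1.0 sin 36.0° = 1.32 sin θ_r → sin θ_r = 0.445, cos θ_r = 0.895.
Minimum at m = 0: t = λ / (4 n cos θ_r) = 472 / (4 × 1.32 × 0.895) = 99.8 nm.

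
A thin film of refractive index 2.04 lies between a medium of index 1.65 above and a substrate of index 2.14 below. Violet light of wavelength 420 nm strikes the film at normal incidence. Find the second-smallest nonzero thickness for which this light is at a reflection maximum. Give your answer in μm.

0.206 μm

At the upper boundary (n = 1.65 to n = 2.04) the reflected ray undergoes a half-wave phase shift.
Bottom surface (2.04 → 2.14): reflection off a higher-index medium gives a half-wave phase shift.
The two reflections carry the same phase change, so no net offset.
With no net inversion, constructive interference in reflection requires 2 n t = m λ.
The second-smallest nonzero thickness corresponds to m = 2: t = m λ / (2 n) = 2.00 × 420 / (2 × 2.04) = 206 nm.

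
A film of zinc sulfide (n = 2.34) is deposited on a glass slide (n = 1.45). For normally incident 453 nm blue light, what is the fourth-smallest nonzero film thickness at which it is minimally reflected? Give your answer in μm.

0.387 μm

At the upper boundary (n = 1.0 to n = 2.34) the reflected ray undergoes a half-wave phase shift.
Bottom surface (2.34 → 1.45): reflection off a lower-index medium gives no phase shift.
The two reflections differ by half a wavelength.
So the condition for destructive reflection is 2 n t = m λ.
The fourth-smallest nonzero thickness corresponds to m = 4: t = m λ / (2 n) = 4.00 × 453 / (2 × 2.34) = 387 nm.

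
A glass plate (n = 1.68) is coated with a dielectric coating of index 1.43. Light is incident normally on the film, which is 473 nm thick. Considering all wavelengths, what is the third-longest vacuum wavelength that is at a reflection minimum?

Top surface (1.0 → 1.43): reflection off a higher-index medium gives a half-wave phase shift.
Bottom surface (1.43 → 1.68): reflection off a higher-index medium gives a half-wave phase shift.
Net: no relative phase inversion (both shifts match).
For minimum reflection here: 2 n t = (m + ½) λ.
λ = 2 n t / (m + ½). The third-longest wavelength is m = 2: λ = 2 × 1.43 × 473 / 2.50 = 541 nm.

541 nm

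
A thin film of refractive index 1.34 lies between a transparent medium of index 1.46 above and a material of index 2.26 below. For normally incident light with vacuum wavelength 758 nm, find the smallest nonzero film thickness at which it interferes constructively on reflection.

Top surface (1.46 → 1.34): reflection off a lower-index medium gives no phase shift.
At the lower boundary (n = 1.34 to n = 2.26) the reflected ray undergoes a half-wave phase shift.
The two reflections differ by half a wavelength.
So the condition for constructive reflection is 2 n t = (m + ½) λ.
Minimum at m = 0: t = λ / (4 n) = 758 / (4 × 1.34) = 141 nm.

141 nm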